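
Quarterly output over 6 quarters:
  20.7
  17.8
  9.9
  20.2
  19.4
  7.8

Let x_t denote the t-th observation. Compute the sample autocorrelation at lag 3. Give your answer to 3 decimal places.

0.477

Mean x̄ = (20.7 + 17.8 + 9.9 + 20.2 + 19.4 + 7.8)/6 = 15.9667
Deviations from mean: 4.7333, 1.8333, -6.0667, 4.2333, 3.4333, -8.1667
Σ(x_t−x̄)(x_{t+3}−x̄) = (20.0378) + (6.2944) + (49.5444) = 75.8767
Denominator Σ(x_t−x̄)² = 158.9733
r_3 = 75.8767 / 158.9733 = 0.477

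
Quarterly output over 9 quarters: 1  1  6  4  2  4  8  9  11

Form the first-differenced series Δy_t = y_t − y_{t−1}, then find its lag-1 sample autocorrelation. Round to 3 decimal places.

-0.166

First differences Δy: 0, 5, -2, -2, 2, 4, 1, 2
Mean of differences = 1.2500
Numerator Σ(Δy_t−Δȳ)(Δy_{t+1}−Δȳ) = -7.5625
Denominator Σ(Δy_t−Δȳ)² = 45.5000
r_1(Δy) = -7.5625 / 45.5000 = -0.166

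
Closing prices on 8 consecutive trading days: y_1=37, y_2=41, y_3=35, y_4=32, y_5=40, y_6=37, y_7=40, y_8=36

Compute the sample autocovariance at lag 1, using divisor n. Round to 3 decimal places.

Mean ȳ = (37 + 41 + 35 + 32 + 40 + 37 + 40 + 36)/8 = 37.2500
Deviations: -0.2500, 3.7500, -2.2500, -5.2500, 2.7500, -0.2500, 2.7500, -1.2500
Σ_{t=1}^{7}(y_t−ȳ)(y_{t+1}−ȳ) = -16.8125
γ_1 = -16.8125 / 8 = -2.102

-2.102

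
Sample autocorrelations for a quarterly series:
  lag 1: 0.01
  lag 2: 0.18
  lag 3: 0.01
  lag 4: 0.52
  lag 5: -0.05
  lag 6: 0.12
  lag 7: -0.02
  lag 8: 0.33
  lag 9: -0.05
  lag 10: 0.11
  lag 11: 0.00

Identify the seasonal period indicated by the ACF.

The largest autocorrelation is r_4 = 0.52, with a weaker echo at lag 8 (0.33); the remaining lags stay at or below 0.18.
The dominant spike at lag 4 indicates a seasonal period of 4.

4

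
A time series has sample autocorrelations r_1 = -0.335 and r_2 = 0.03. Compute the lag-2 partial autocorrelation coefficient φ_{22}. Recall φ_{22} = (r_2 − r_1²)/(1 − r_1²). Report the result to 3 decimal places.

φ_{22} = (r_2 − r_1²) / (1 − r_1²)
r_1² = (-0.335)² = 0.112225
Numerator = 0.03 − 0.1122 = -0.0822; denominator = 1 − 0.1122 = 0.8878
φ_{22} = -0.0822 / 0.8878 = -0.093

-0.093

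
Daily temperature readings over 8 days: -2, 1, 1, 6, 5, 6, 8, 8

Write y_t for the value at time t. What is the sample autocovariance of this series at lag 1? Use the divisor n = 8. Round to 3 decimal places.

6.076

Mean ȳ = (-2 + 1 + 1 + 6 + 5 + 6 + 8 + 8)/8 = 4.1250
Σ_{t=1}^{7}(y_t−ȳ)(y_{t+1}−ȳ) = 48.6094
γ_1 = 48.6094 / 8 = 6.076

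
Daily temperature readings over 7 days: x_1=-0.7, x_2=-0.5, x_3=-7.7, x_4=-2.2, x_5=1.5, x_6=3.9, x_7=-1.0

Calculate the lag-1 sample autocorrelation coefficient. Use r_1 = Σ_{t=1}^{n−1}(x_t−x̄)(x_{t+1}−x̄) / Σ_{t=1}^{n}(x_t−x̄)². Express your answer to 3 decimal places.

Mean x̄ = (-0.7 − 0.5 − 7.7 − 2.2 + 1.5 + 3.9 − 1.0)/7 = -0.9571
Deviations from mean: 0.2571, 0.4571, -6.7429, -1.2429, 2.4571, 4.8571, -0.0429
Σ(x_t−x̄)(x_{t+1}−x̄) = (0.1176) + (-3.0824) + (8.3804) + (-3.0539) + (11.9347) + (-0.2082) = 14.0882
Denominator Σ(x_t−x̄)² = 76.9171
r_1 = 14.0882 / 76.9171 = 0.183

0.183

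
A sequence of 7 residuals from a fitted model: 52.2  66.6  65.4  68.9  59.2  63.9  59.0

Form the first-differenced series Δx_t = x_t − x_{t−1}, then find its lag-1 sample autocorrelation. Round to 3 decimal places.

First differences Δx: 14.4, -1.2, 3.5, -9.7, 4.7, -4.9
Mean of differences = 1.1333
Numerator Σ(Δx_t−Δx̄)(Δx_{t+1}−Δx̄) = -122.2744
Denominator Σ(Δx_t−Δx̄)² = 353.5333
r_1(Δx) = -122.2744 / 353.5333 = -0.346

-0.346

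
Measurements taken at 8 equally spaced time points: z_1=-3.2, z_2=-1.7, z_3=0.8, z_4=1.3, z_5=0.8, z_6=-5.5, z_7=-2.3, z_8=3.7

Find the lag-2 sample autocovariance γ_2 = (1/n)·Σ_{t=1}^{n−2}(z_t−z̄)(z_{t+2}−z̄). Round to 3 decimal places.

Mean z̄ = (-3.2 − 1.7 + 0.8 + 1.3 + 0.8 − 5.5 − 2.3 + 3.7)/8 = -0.7625
Deviations: -2.4375, -0.9375, 1.5625, 2.0625, 1.5625, -4.7375, -1.5375, 4.4625
Σ_{t=1}^{6}(z_t−z̄)(z_{t+2}−z̄) = -36.6153
γ_2 = -36.6153 / 8 = -4.577

-4.577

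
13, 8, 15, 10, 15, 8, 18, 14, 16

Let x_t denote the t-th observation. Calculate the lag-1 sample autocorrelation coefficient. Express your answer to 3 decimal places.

-0.480

Mean x̄ = (13 + 8 + 15 + 10 + 15 + 8 + 18 + 14 + 16)/9 = 13.0000
Numerator Σ_{t=1}^{8}(x_t−x̄)(x_{t+1}−x̄) = -49.0000
Denominator Σ(x_t−x̄)² = 102.0000
r_1 = -49.0000 / 102.0000 = -0.480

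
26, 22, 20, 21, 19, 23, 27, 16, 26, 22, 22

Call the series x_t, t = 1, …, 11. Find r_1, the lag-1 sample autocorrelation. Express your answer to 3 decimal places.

Mean x̄ = (26 + 22 + 20 + 21 + 19 + 23 + 27 + 16 + 26 + 22 + 22)/11 = 22.1818
Numerator Σ_{t=1}^{10}(x_t−x̄)(x_{t+1}−x̄) = -46.6694
Denominator Σ(x_t−x̄)² = 107.6364
r_1 = -46.6694 / 107.6364 = -0.434

-0.434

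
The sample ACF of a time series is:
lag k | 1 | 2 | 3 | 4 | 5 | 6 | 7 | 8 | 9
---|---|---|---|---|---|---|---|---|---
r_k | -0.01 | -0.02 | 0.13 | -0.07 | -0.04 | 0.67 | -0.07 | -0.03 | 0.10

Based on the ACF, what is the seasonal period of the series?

The largest autocorrelation is r_6 = 0.67; the remaining lags stay at or below 0.13.
The dominant spike at lag 6 indicates a seasonal period of 6.

6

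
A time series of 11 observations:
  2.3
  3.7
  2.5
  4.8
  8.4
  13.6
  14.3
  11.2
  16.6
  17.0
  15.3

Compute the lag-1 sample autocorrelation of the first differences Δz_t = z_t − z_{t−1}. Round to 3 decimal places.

-0.138

First differences Δz: 1.4, -1.2, 2.3, 3.6, 5.2, 0.7, -3.1, 5.4, 0.4, -1.7
Mean of differences = 1.3000
Numerator Σ(Δz_t−Δz̄)(Δz_{t+1}−Δz̄) = -10.2100
Denominator Σ(Δz_t−Δz̄)² = 74.1000
r_1(Δz) = -10.2100 / 74.1000 = -0.138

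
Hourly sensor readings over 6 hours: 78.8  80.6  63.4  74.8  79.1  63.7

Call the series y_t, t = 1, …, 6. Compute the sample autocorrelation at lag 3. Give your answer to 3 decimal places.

Mean ȳ = (78.8 + 80.6 + 63.4 + 74.8 + 79.1 + 63.7)/6 = 73.4000
Σ(y_t−ȳ)(y_{t+3}−ȳ) = (7.5600) + (41.0400) + (97.0000) = 145.6000
Denominator Σ(y_t−ȳ)² = 309.5400
r_3 = 145.6000 / 309.5400 = 0.470

0.470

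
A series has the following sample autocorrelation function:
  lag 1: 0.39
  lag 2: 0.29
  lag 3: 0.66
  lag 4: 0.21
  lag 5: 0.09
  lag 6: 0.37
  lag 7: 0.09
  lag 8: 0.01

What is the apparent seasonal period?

3

The largest autocorrelation is r_3 = 0.66; the remaining lags stay at or below 0.39. The elevated value at lag 1 (0.39), dropping to 0.29 at lag 2, reflects decaying short-term dependence rather than seasonality.
The dominant spike at lag 3 indicates a seasonal period of 3.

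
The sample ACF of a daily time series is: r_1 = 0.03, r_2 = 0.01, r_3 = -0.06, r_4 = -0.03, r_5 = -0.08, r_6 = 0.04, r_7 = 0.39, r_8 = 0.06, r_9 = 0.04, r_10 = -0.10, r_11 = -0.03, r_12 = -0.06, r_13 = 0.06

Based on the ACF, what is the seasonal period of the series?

The largest autocorrelation is r_7 = 0.39; the remaining lags stay at or below 0.06.
The dominant spike at lag 7 indicates a seasonal period of 7.

7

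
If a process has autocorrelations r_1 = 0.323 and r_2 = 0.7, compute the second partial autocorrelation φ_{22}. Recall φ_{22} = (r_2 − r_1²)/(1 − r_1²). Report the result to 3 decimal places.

φ_{22} = (r_2 − r_1²) / (1 − r_1²)
r_1² = (0.323)² = 0.104329
Numerator = 0.7 − 0.1043 = 0.5957; denominator = 1 − 0.1043 = 0.8957
φ_{22} = 0.5957 / 0.8957 = 0.665

0.665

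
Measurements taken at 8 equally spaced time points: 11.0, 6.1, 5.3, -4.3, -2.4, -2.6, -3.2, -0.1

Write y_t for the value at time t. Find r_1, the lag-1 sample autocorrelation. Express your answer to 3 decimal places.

Mean ȳ = (11.0 + 6.1 + 5.3 − 4.3 − 2.4 − 2.6 − 3.2 − 0.1)/8 = 1.2250
Σ(y_t−ȳ)(y_{t+1}−ȳ) = (47.6531) + (19.8656) + (-22.5144) + (20.0281) + (13.8656) + (16.9256) + (5.8631) = 101.6869
Denominator Σ(y_t−ȳ)² = 215.5550
r_1 = 101.6869 / 215.5550 = 0.472

0.472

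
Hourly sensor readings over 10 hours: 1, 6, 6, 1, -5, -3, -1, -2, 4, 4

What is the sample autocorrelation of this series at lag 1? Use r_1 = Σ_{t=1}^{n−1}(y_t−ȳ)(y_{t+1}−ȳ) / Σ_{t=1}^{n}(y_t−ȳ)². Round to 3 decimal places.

Mean ȳ = (1 + 6 + 6 + 1 − 5 − 3 − 1 − 2 + 4 + 4)/10 = 1.1000
Numerator Σ_{t=1}^{9}(y_t−ȳ)(y_{t+1}−ȳ) = 63.1900
Denominator Σ(y_t−ȳ)² = 132.9000
r_1 = 63.1900 / 132.9000 = 0.475

0.475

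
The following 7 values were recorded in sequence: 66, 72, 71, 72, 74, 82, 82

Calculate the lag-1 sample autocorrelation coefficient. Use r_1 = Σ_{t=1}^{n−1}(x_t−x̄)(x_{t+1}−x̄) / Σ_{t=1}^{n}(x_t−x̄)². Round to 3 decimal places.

0.440

Mean x̄ = (66 + 72 + 71 + 72 + 74 + 82 + 82)/7 = 74.1429
Numerator Σ_{t=1}^{6}(x_t−x̄)(x_{t+1}−x̄) = 91.8367
Denominator Σ(x_t−x̄)² = 208.8571
r_1 = 91.8367 / 208.8571 = 0.440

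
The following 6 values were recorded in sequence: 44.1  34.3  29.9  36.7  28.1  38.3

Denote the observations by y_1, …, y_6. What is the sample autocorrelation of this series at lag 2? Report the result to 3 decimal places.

Mean ȳ = (44.1 + 34.3 + 29.9 + 36.7 + 28.1 + 38.3)/6 = 35.2333
Deviations from mean: 8.8667, -0.9333, -5.3333, 1.4667, -7.1333, 3.0667
Numerator Σ_{t=1}^{4}(y_t−ȳ)(y_{t+2}−ȳ) = -6.1156
Denominator Σ(y_t−ȳ)² = 170.3733
r_2 = -6.1156 / 170.3733 = -0.036

-0.036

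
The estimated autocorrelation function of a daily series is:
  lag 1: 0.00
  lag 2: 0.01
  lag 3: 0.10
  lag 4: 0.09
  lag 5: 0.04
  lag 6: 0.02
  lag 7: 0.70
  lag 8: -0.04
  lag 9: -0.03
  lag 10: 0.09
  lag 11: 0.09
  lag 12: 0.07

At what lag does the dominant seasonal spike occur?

7

The largest autocorrelation is r_7 = 0.70; the remaining lags stay at or below 0.10.
The dominant spike at lag 7 indicates a seasonal period of 7.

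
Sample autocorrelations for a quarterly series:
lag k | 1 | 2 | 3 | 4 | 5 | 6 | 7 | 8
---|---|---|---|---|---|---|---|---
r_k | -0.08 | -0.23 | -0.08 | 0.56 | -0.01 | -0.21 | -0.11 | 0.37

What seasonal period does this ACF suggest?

The largest autocorrelation is r_4 = 0.56, with a weaker echo at lag 8 (0.37); the remaining lags stay at or below -0.01.
The dominant spike at lag 4 indicates a seasonal period of 4.

4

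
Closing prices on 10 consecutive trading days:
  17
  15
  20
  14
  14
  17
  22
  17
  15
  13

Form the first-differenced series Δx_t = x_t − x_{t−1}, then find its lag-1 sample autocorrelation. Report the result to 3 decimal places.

-0.278

First differences Δx: -2, 5, -6, 0, 3, 5, -5, -2, -2
Mean of differences = -0.4444
Numerator Σ(Δx_t−Δx̄)(Δx_{t+1}−Δx̄) = -36.1975
Denominator Σ(Δx_t−Δx̄)² = 130.2222
r_1(Δx) = -36.1975 / 130.2222 = -0.278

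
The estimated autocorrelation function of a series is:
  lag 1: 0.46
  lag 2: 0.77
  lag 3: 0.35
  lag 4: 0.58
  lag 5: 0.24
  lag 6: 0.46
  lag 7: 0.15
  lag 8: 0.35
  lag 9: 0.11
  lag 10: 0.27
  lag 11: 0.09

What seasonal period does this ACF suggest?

2

The largest autocorrelation is r_2 = 0.77, with a weaker echo at lag 4 (0.58); the remaining lags stay at or below 0.46.
The dominant spike at lag 2 indicates a seasonal period of 2.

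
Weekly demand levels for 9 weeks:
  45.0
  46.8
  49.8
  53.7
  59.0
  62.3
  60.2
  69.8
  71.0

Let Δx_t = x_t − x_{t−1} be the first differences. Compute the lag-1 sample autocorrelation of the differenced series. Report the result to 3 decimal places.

First differences Δx: 1.8, 3.0, 3.9, 5.3, 3.3, -2.1, 9.6, 1.2
Mean of differences = 3.2500
Numerator Σ(Δx_t−Δx̄)(Δx_{t+1}−Δx̄) = -45.6225
Denominator Σ(Δx_t−Δx̄)² = 79.9400
r_1(Δx) = -45.6225 / 79.9400 = -0.571

-0.571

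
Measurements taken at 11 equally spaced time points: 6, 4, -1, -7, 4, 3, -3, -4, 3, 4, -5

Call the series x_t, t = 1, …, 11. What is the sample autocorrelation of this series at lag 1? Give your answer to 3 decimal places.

-0.036

Mean x̄ = (6 + 4 − 1 − 7 + 4 + 3 − 3 − 4 + 3 + 4 − 5)/11 = 0.3636
Numerator Σ_{t=1}^{10}(x_t−x̄)(x_{t+1}−x̄) = -7.2231
Denominator Σ(x_t−x̄)² = 200.5455
r_1 = -7.2231 / 200.5455 = -0.036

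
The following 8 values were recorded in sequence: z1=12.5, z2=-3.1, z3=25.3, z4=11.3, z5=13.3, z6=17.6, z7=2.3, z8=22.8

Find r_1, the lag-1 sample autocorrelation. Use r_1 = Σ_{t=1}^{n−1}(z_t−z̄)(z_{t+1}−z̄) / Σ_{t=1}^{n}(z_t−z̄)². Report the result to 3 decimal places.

-0.569

Mean z̄ = (12.5 − 3.1 + 25.3 + 11.3 + 13.3 + 17.6 + 2.3 + 22.8)/8 = 12.7500
Numerator Σ_{t=1}^{7}(z_t−z̄)(z_{t+1}−z̄) = -366.9875
Denominator Σ(z_t−z̄)² = 644.9200
r_1 = -366.9875 / 644.9200 = -0.569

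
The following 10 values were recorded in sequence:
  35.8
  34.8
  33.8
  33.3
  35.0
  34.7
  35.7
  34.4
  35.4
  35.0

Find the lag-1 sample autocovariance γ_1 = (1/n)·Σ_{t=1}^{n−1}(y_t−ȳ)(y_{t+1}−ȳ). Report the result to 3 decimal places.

0.060

Mean ȳ = (35.8 + 34.8 + 33.8 + 33.3 + 35.0 + 34.7 + 35.7 + 34.4 + 35.4 + 35.0)/10 = 34.7900
Σ_{t=1}^{9}(y_t−ȳ)(y_{t+1}−ȳ) = 0.5969
γ_1 = 0.5969 / 10 = 0.060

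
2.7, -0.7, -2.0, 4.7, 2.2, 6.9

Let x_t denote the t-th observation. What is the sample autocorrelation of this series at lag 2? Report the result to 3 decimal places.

Mean x̄ = (2.7 − 0.7 − 2.0 + 4.7 + 2.2 + 6.9)/6 = 2.3000
Deviations from mean: 0.4000, -3.0000, -4.3000, 2.4000, -0.1000, 4.6000
Σ(x_t−x̄)(x_{t+2}−x̄) = (-1.7200) + (-7.2000) + (0.4300) + (11.0400) = 2.5500
Denominator Σ(x_t−x̄)² = 54.5800
r_2 = 2.5500 / 54.5800 = 0.047

0.047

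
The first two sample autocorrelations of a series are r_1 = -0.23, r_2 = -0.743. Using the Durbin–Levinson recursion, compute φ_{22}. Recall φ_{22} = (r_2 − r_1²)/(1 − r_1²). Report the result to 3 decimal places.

φ_{22} = (r_2 − r_1²) / (1 − r_1²)
r_1² = (-0.23)² = 0.0529
Numerator = -0.743 − 0.0529 = -0.7959; denominator = 1 − 0.0529 = 0.9471
φ_{22} = -0.7959 / 0.9471 = -0.840

-0.840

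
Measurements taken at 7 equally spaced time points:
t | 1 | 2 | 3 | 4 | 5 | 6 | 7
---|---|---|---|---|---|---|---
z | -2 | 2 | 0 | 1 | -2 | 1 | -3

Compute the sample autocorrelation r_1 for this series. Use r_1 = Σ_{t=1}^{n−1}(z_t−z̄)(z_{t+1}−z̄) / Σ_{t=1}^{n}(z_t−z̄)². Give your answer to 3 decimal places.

-0.476

Mean z̄ = (-2 + 2 + 0 + 1 − 2 + 1 − 3)/7 = -0.4286
Deviations from mean: -1.5714, 2.4286, 0.4286, 1.4286, -1.5714, 1.4286, -2.5714
Σ(z_t−z̄)(z_{t+1}−z̄) = (-3.8163) + (1.0408) + (0.6122) + (-2.2449) + (-2.2449) + (-3.6735) = -10.3265
Denominator Σ(z_t−z̄)² = 21.7143
r_1 = -10.3265 / 21.7143 = -0.476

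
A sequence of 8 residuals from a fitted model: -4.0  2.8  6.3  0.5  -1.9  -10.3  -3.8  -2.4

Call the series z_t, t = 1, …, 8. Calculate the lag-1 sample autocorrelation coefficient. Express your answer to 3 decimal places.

0.368

Mean z̄ = (-4.0 + 2.8 + 6.3 + 0.5 − 1.9 − 10.3 − 3.8 − 2.4)/8 = -1.6000
Numerator Σ_{t=1}^{7}(z_t−z̄)(z_{t+1}−z̄) = 63.6700
Denominator Σ(z_t−z̄)² = 173.2000
r_1 = 63.6700 / 173.2000 = 0.368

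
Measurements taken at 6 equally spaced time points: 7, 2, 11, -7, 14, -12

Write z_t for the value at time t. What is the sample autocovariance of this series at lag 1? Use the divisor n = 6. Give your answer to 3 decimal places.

Mean z̄ = (7 + 2 + 11 − 7 + 14 − 12)/6 = 2.5000
Deviations: 4.5000, -0.5000, 8.5000, -9.5000, 11.5000, -14.5000
Σ_{t=1}^{5}(z_t−z̄)(z_{t+1}−z̄) = -363.2500
γ_1 = -363.2500 / 6 = -60.542

-60.542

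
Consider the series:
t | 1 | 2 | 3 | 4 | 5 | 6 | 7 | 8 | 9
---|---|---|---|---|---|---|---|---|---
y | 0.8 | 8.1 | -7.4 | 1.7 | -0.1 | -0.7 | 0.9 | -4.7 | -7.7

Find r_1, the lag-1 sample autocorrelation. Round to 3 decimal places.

Mean ȳ = (0.8 + 8.1 − 7.4 + 1.7 − 0.1 − 0.7 + 0.9 − 4.7 − 7.7)/9 = -1.0111
Numerator Σ_{t=1}^{8}(y_t−ȳ)(y_{t+1}−ȳ) = -38.0568
Denominator Σ(y_t−ȳ)² = 197.3889
r_1 = -38.0568 / 197.3889 = -0.193

-0.193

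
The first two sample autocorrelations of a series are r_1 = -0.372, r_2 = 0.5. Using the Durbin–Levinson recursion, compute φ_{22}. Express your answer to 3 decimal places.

φ_{22} = (r_2 − r_1²) / (1 − r_1²)
r_1² = (-0.372)² = 0.138384
Numerator = 0.5 − 0.1384 = 0.3616; denominator = 1 − 0.1384 = 0.8616
φ_{22} = 0.3616 / 0.8616 = 0.420

0.420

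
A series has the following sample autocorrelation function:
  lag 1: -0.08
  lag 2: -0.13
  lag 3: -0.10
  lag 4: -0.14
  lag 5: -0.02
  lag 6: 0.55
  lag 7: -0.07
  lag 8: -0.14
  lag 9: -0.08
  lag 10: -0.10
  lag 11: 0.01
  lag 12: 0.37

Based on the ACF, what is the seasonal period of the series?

The largest autocorrelation is r_6 = 0.55, with a weaker echo at lag 12 (0.37); the remaining lags stay at or below 0.01.
The dominant spike at lag 6 indicates a seasonal period of 6.

6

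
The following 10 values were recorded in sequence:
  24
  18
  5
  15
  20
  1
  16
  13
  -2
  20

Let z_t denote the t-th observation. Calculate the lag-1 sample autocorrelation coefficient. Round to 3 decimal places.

Mean z̄ = (24 + 18 + 5 + 15 + 20 + 1 + 16 + 13 − 2 + 20)/10 = 13.0000
Numerator Σ_{t=1}^{9}(z_t−z̄)(z_{t+1}−z̄) = -212.0000
Denominator Σ(z_t−z̄)² = 690.0000
r_1 = -212.0000 / 690.0000 = -0.307

-0.307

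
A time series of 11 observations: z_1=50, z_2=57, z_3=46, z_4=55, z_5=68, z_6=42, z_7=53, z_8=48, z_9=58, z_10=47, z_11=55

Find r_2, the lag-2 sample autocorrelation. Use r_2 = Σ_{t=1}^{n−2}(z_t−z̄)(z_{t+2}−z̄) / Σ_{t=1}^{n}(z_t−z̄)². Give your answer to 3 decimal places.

-0.007

Mean z̄ = (50 + 57 + 46 + 55 + 68 + 42 + 53 + 48 + 58 + 47 + 55)/11 = 52.6364
Numerator Σ_{t=1}^{9}(z_t−z̄)(z_{t+2}−z̄) = -3.6281
Denominator Σ(z_t−z̄)² = 512.5455
r_2 = -3.6281 / 512.5455 = -0.007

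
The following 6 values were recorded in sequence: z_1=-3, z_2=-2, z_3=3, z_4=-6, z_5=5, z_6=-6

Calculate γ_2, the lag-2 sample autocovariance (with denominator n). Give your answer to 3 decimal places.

7.500

Mean z̄ = (-3 − 2 + 3 − 6 + 5 − 6)/6 = -1.5000
Deviations: -1.5000, -0.5000, 4.5000, -4.5000, 6.5000, -4.5000
Σ_{t=1}^{4}(z_t−z̄)(z_{t+2}−z̄) = 45.0000
γ_2 = 45.0000 / 6 = 7.500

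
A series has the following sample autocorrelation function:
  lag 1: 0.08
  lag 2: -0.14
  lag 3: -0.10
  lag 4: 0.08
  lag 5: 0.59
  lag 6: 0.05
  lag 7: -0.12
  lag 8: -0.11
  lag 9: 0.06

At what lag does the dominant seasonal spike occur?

The largest autocorrelation is r_5 = 0.59; the remaining lags stay at or below 0.08.
The dominant spike at lag 5 indicates a seasonal period of 5.

5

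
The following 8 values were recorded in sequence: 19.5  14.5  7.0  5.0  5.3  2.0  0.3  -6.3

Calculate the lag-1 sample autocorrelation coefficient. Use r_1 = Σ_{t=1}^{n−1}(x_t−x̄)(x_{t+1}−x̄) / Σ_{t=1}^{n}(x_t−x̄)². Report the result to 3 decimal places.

0.478

Mean x̄ = (19.5 + 14.5 + 7.0 + 5.0 + 5.3 + 2.0 + 0.3 − 6.3)/8 = 5.9125
Deviations from mean: 13.5875, 8.5875, 1.0875, -0.9125, -0.6125, -3.9125, -5.6125, -12.2125
Σ(x_t−x̄)(x_{t+1}−x̄) = (116.6827) + (9.3389) + (-0.9923) + (0.5589) + (2.3964) + (21.9589) + (68.5427) = 218.4861
Denominator Σ(x_t−x̄)² = 456.7088
r_1 = 218.4861 / 456.7088 = 0.478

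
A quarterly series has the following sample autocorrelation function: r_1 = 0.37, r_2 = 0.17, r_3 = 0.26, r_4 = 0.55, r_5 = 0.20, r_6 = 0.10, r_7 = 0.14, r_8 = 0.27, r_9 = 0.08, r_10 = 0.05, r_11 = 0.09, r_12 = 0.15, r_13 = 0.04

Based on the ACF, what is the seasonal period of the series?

The largest autocorrelation is r_4 = 0.55; the remaining lags stay at or below 0.37. The elevated value at lag 1 (0.37), dropping to 0.17 at lag 2, reflects decaying short-term dependence rather than seasonality.
The dominant spike at lag 4 indicates a seasonal period of 4.

4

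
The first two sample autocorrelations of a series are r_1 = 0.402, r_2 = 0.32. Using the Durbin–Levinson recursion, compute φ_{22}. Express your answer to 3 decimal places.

φ_{22} = (r_2 − r_1²) / (1 − r_1²)
r_1² = (0.402)² = 0.161604
Numerator = 0.32 − 0.1616 = 0.1584; denominator = 1 − 0.1616 = 0.8384
φ_{22} = 0.1584 / 0.8384 = 0.189

0.189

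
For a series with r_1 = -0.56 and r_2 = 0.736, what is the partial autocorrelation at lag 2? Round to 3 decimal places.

0.615

φ_{22} = (r_2 − r_1²) / (1 − r_1²)
r_1² = (-0.56)² = 0.3136
Numerator = 0.736 − 0.3136 = 0.4224; denominator = 1 − 0.3136 = 0.6864
φ_{22} = 0.4224 / 0.6864 = 0.615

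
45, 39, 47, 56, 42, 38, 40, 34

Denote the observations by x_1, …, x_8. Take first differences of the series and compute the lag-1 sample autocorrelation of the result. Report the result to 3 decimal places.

First differences Δx: -6, 8, 9, -14, -4, 2, -6
Mean of differences = -1.5714
Numerator Σ(Δx_t−Δx̄)(Δx_{t+1}−Δx̄) = -66.8980
Denominator Σ(Δx_t−Δx̄)² = 415.7143
r_1(Δx) = -66.8980 / 415.7143 = -0.161

-0.161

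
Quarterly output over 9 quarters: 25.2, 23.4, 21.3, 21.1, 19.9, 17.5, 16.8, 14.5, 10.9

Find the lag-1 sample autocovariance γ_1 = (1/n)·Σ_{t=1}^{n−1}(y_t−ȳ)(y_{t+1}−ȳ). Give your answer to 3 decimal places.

Mean ȳ = (25.2 + 23.4 + 21.3 + 21.1 + 19.9 + 17.5 + 16.8 + 14.5 + 10.9)/9 = 18.9556
Σ_{t=1}^{8}(y_t−ȳ)(y_{t+1}−ȳ) = 92.4847
γ_1 = 92.4847 / 9 = 10.276

10.276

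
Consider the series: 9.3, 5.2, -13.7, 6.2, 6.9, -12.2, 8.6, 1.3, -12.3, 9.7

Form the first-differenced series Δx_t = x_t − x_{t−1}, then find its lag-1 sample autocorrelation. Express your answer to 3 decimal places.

First differences Δx: -4.1, -18.9, 19.9, 0.7, -19.1, 20.8, -7.3, -13.6, 22.0
Mean of differences = 0.0444
Numerator Σ(Δx_t−Δx̄)(Δx_{t+1}−Δx̄) = -1046.3242
Denominator Σ(Δx_t−Δx̄)² = 2290.2022
r_1(Δx) = -1046.3242 / 2290.2022 = -0.457

-0.457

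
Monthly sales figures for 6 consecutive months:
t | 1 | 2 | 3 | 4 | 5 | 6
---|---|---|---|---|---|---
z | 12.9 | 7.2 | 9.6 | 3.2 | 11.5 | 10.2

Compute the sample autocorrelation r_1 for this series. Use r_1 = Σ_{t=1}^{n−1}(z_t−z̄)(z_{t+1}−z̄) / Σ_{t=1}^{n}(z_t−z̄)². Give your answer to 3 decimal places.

-0.377

Mean z̄ = (12.9 + 7.2 + 9.6 + 3.2 + 11.5 + 10.2)/6 = 9.1000
Deviations from mean: 3.8000, -1.9000, 0.5000, -5.9000, 2.4000, 1.1000
Numerator Σ_{t=1}^{5}(z_t−z̄)(z_{t+1}−z̄) = -22.6400
Denominator Σ(z_t−z̄)² = 60.0800
r_1 = -22.6400 / 60.0800 = -0.377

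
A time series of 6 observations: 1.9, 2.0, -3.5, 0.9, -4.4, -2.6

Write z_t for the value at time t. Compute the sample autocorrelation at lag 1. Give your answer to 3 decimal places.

-0.109

Mean z̄ = (1.9 + 2.0 − 3.5 + 0.9 − 4.4 − 2.6)/6 = -0.9500
Deviations from mean: 2.8500, 2.9500, -2.5500, 1.8500, -3.4500, -1.6500
Σ(z_t−z̄)(z_{t+1}−z̄) = (8.4075) + (-7.5225) + (-4.7175) + (-6.3825) + (5.6925) = -4.5225
Denominator Σ(z_t−z̄)² = 41.3750
r_1 = -4.5225 / 41.3750 = -0.109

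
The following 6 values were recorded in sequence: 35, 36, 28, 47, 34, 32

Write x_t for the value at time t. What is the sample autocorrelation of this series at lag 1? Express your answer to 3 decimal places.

Mean x̄ = (35 + 36 + 28 + 47 + 34 + 32)/6 = 35.3333
Deviations from mean: -0.3333, 0.6667, -7.3333, 11.6667, -1.3333, -3.3333
Σ(x_t−x̄)(x_{t+1}−x̄) = (-0.2222) + (-4.8889) + (-85.5556) + (-15.5556) + (4.4444) = -101.7778
Denominator Σ(x_t−x̄)² = 203.3333
r_1 = -101.7778 / 203.3333 = -0.501

-0.501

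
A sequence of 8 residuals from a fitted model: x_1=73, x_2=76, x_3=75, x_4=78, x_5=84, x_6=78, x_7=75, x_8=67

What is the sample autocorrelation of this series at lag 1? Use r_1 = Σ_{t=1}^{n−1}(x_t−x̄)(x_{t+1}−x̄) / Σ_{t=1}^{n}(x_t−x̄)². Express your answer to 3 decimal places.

Mean x̄ = (73 + 76 + 75 + 78 + 84 + 78 + 75 + 67)/8 = 75.7500
Σ(x_t−x̄)(x_{t+1}−x̄) = (-0.6875) + (-0.1875) + (-1.6875) + (18.5625) + (18.5625) + (-1.6875) + (6.5625) = 39.4375
Denominator Σ(x_t−x̄)² = 163.5000
r_1 = 39.4375 / 163.5000 = 0.241

0.241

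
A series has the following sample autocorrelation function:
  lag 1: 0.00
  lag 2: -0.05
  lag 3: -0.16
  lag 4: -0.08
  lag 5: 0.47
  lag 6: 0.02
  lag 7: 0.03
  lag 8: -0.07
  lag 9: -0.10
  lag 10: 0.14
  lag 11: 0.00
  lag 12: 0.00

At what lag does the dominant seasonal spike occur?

The largest autocorrelation is r_5 = 0.47; the remaining lags stay at or below 0.14.
The dominant spike at lag 5 indicates a seasonal period of 5.

5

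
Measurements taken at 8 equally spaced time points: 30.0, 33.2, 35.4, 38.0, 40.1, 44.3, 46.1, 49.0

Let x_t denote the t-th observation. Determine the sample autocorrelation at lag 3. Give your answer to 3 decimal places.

Mean x̄ = (30.0 + 33.2 + 35.4 + 38.0 + 40.1 + 44.3 + 46.1 + 49.0)/8 = 39.5125
Numerator Σ_{t=1}^{5}(x_t−x̄)(x_{t+3}−x̄) = -13.3992
Denominator Σ(x_t−x̄)² = 306.2088
r_3 = -13.3992 / 306.2088 = -0.044

-0.044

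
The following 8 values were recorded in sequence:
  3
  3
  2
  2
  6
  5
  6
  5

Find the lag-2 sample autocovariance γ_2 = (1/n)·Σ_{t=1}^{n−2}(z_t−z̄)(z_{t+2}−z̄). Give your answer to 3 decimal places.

Mean z̄ = (3 + 3 + 2 + 2 + 6 + 5 + 6 + 5)/8 = 4.0000
Deviations: -1.0000, -1.0000, -2.0000, -2.0000, 2.0000, 1.0000, 2.0000, 1.0000
Σ_{t=1}^{6}(z_t−z̄)(z_{t+2}−z̄) = 3.0000
γ_2 = 3.0000 / 8 = 0.375

0.375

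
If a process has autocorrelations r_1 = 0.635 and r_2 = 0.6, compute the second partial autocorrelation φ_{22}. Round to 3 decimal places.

0.330

φ_{22} = (r_2 − r_1²) / (1 − r_1²)
r_1² = (0.635)² = 0.403225
Numerator = 0.6 − 0.4032 = 0.1968; denominator = 1 − 0.4032 = 0.5968
φ_{22} = 0.1968 / 0.5968 = 0.330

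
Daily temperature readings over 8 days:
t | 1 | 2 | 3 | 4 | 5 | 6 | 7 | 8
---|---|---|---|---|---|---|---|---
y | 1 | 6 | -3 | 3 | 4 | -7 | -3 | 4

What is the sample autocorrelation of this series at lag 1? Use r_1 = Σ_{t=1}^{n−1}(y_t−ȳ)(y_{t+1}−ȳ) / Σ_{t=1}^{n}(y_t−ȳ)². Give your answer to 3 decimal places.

-0.200

Mean ȳ = (1 + 6 − 3 + 3 + 4 − 7 − 3 + 4)/8 = 0.6250
Deviations from mean: 0.3750, 5.3750, -3.6250, 2.3750, 3.3750, -7.6250, -3.6250, 3.3750
Numerator Σ_{t=1}^{7}(y_t−ȳ)(y_{t+1}−ȳ) = -28.3906
Denominator Σ(y_t−ȳ)² = 141.8750
r_1 = -28.3906 / 141.8750 = -0.200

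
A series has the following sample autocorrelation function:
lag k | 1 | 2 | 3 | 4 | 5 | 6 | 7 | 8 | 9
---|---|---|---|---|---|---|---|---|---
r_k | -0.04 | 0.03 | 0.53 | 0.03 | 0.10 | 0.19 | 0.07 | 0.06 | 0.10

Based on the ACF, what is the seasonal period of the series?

3

The largest autocorrelation is r_3 = 0.53, with a weaker echo at lag 6 (0.19); the remaining lags stay at or below 0.10.
The dominant spike at lag 3 indicates a seasonal period of 3.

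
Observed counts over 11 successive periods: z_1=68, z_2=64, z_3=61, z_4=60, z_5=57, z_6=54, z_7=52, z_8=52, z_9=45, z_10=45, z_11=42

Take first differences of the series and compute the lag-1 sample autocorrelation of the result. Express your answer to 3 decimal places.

-0.603

First differences Δz: -4, -3, -1, -3, -3, -2, 0, -7, 0, -3
Mean of differences = -2.6000
Numerator Σ(Δz_t−Δz̄)(Δz_{t+1}−Δz̄) = -23.1600
Denominator Σ(Δz_t−Δz̄)² = 38.4000
r_1(Δz) = -23.1600 / 38.4000 = -0.603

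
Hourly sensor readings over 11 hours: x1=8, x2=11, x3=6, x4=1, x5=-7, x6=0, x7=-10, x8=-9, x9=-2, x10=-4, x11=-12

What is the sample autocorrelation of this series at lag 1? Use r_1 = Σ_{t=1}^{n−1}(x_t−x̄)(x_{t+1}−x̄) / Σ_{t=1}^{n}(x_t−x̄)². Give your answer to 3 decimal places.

Mean x̄ = (8 + 11 + 6 + 1 − 7 + 0 − 10 − 9 − 2 − 4 − 12)/11 = -1.6364
Numerator Σ_{t=1}^{10}(x_t−x̄)(x_{t+1}−x̄) = 291.4132
Denominator Σ(x_t−x̄)² = 586.5455
r_1 = 291.4132 / 586.5455 = 0.497

0.497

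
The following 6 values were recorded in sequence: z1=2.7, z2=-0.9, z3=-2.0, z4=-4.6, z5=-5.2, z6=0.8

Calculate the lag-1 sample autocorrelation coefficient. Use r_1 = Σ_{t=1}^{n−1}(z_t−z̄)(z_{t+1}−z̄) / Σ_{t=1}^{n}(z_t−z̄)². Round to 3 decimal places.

0.139

Mean z̄ = (2.7 − 0.9 − 2.0 − 4.6 − 5.2 + 0.8)/6 = -1.5333
Σ(z_t−z̄)(z_{t+1}−z̄) = (2.6811) + (-0.2956) + (1.4311) + (11.2444) + (-8.5556) = 6.5056
Denominator Σ(z_t−z̄)² = 46.8333
r_1 = 6.5056 / 46.8333 = 0.139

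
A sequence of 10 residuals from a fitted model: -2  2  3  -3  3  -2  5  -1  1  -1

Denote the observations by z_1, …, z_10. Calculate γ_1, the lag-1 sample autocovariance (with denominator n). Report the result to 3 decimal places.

-4.325

Mean z̄ = (-2 + 2 + 3 − 3 + 3 − 2 + 5 − 1 + 1 − 1)/10 = 0.5000
Σ_{t=1}^{9}(z_t−z̄)(z_{t+1}−z̄) = -43.2500
γ_1 = -43.2500 / 10 = -4.325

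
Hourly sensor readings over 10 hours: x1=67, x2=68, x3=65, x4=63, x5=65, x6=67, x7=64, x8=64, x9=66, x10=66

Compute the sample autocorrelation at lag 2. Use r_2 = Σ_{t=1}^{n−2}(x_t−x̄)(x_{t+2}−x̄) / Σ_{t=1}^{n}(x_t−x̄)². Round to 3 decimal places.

Mean x̄ = (67 + 68 + 65 + 63 + 65 + 67 + 64 + 64 + 66 + 66)/10 = 65.5000
Numerator Σ_{t=1}^{8}(x_t−x̄)(x_{t+2}−x̄) = -13.5000
Denominator Σ(x_t−x̄)² = 22.5000
r_2 = -13.5000 / 22.5000 = -0.600

-0.600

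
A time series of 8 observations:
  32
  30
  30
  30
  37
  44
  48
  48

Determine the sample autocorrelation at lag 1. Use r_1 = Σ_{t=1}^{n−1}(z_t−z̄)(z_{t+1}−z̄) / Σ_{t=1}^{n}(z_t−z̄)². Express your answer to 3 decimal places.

Mean z̄ = (32 + 30 + 30 + 30 + 37 + 44 + 48 + 48)/8 = 37.3750
Σ(z_t−z̄)(z_{t+1}−z̄) = (39.6406) + (54.3906) + (54.3906) + (2.7656) + (-2.4844) + (70.3906) + (112.8906) = 331.9844
Denominator Σ(z_t−z̄)² = 461.8750
r_1 = 331.9844 / 461.8750 = 0.719

0.719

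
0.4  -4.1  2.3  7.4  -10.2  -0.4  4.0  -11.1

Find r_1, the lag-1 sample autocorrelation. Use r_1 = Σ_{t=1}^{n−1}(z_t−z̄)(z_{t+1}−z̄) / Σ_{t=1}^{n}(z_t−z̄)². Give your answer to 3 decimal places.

-0.379

Mean z̄ = (0.4 − 4.1 + 2.3 + 7.4 − 10.2 − 0.4 + 4.0 − 11.1)/8 = -1.4625
Σ(z_t−z̄)(z_{t+1}−z̄) = (-4.9123) + (-9.9236) + (33.3452) + (-77.4361) + (-9.2836) + (5.8039) + (-52.6448) = -115.0514
Denominator Σ(z_t−z̄)² = 303.3188
r_1 = -115.0514 / 303.3188 = -0.379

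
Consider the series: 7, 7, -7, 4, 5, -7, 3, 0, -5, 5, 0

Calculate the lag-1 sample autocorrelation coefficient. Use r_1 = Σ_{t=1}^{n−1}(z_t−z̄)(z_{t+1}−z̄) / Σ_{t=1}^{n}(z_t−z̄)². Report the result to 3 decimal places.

Mean z̄ = (7 + 7 − 7 + 4 + 5 − 7 + 3 + 0 − 5 + 5 + 0)/11 = 1.0909
Numerator Σ_{t=1}^{10}(z_t−z̄)(z_{t+1}−z̄) = -95.6446
Denominator Σ(z_t−z̄)² = 282.9091
r_1 = -95.6446 / 282.9091 = -0.338

-0.338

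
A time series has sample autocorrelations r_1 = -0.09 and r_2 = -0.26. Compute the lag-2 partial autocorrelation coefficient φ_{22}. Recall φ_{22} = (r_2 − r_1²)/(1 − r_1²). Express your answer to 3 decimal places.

φ_{22} = (r_2 − r_1²) / (1 − r_1²)
r_1² = (-0.09)² = 0.0081
Numerator = -0.26 − 0.0081 = -0.2681; denominator = 1 − 0.0081 = 0.9919
φ_{22} = -0.2681 / 0.9919 = -0.270

-0.270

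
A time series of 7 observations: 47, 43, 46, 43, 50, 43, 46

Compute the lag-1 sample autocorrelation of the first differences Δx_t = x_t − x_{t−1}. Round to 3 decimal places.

-0.795

First differences Δx: -4, 3, -3, 7, -7, 3
Mean of differences = -0.1667
Numerator Σ(Δx_t−Δx̄)(Δx_{t+1}−Δx̄) = -112.0278
Denominator Σ(Δx_t−Δx̄)² = 140.8333
r_1(Δx) = -112.0278 / 140.8333 = -0.795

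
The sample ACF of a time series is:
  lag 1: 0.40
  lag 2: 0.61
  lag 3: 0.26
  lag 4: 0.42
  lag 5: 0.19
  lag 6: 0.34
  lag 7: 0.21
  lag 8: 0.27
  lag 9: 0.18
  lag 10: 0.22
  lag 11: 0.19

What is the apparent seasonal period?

The largest autocorrelation is r_2 = 0.61, with a weaker echo at lag 4 (0.42); the remaining lags stay at or below 0.40.
The dominant spike at lag 2 indicates a seasonal period of 2.

2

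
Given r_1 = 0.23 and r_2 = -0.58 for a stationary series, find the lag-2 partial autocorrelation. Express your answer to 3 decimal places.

-0.668

φ_{22} = (r_2 − r_1²) / (1 − r_1²)
r_1² = (0.23)² = 0.0529
Numerator = -0.58 − 0.0529 = -0.6329; denominator = 1 − 0.0529 = 0.9471
φ_{22} = -0.6329 / 0.9471 = -0.668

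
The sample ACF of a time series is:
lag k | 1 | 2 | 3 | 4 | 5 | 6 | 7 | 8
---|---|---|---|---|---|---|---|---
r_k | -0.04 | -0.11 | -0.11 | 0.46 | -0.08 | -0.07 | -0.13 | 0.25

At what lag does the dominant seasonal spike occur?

The largest autocorrelation is r_4 = 0.46, with a weaker echo at lag 8 (0.25); the remaining lags stay at or below -0.04.
The dominant spike at lag 4 indicates a seasonal period of 4.

4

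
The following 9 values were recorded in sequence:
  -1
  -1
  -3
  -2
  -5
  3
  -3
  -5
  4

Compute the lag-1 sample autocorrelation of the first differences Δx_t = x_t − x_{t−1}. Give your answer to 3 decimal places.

-0.413

First differences Δx: 0, -2, 1, -3, 8, -6, -2, 9
Mean of differences = 0.6250
Numerator Σ(Δx_t−Δx̄)(Δx_{t+1}−Δx̄) = -80.8906
Denominator Σ(Δx_t−Δx̄)² = 195.8750
r_1(Δx) = -80.8906 / 195.8750 = -0.413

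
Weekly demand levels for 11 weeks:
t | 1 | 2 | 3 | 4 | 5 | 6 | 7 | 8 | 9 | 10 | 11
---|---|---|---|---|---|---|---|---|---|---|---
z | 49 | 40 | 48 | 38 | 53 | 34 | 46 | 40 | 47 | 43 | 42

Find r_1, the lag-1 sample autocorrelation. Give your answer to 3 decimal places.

-0.808

Mean z̄ = (49 + 40 + 48 + 38 + 53 + 34 + 46 + 40 + 47 + 43 + 42)/11 = 43.6364
Numerator Σ_{t=1}^{10}(z_t−z̄)(z_{t+1}−z̄) = -247.6777
Denominator Σ(z_t−z̄)² = 306.5455
r_1 = -247.6777 / 306.5455 = -0.808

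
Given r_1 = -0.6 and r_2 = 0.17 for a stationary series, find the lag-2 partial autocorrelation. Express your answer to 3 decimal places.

-0.297

φ_{22} = (r_2 − r_1²) / (1 − r_1²)
r_1² = (-0.6)² = 0.36
Numerator = 0.17 − 0.3600 = -0.1900; denominator = 1 − 0.3600 = 0.6400
φ_{22} = -0.1900 / 0.6400 = -0.297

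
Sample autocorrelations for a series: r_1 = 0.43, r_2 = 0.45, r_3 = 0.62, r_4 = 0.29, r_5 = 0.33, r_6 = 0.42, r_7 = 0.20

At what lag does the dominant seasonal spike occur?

The largest autocorrelation is r_3 = 0.62; the remaining lags stay at or below 0.45.
The dominant spike at lag 3 indicates a seasonal period of 3.

3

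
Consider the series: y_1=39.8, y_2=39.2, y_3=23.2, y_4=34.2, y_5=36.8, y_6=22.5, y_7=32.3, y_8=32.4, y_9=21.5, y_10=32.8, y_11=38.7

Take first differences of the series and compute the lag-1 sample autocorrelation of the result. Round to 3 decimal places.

First differences Δy: -0.6, -16.0, 11.0, 2.6, -14.3, 9.8, 0.1, -10.9, 11.3, 5.9
Mean of differences = -0.1100
Numerator Σ(Δy_t−Δȳ)(Δy_{t+1}−Δȳ) = -372.4461
Denominator Σ(Δy_t−Δȳ)² = 965.8490
r_1(Δy) = -372.4461 / 965.8490 = -0.386

-0.386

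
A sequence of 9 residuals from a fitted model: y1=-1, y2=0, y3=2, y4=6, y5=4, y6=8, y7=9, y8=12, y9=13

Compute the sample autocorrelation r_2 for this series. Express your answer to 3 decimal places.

Mean ȳ = (-1 + 0 + 2 + 6 + 4 + 8 + 9 + 12 + 13)/9 = 5.8889
Σ(y_t−ȳ)(y_{t+2}−ȳ) = (26.7901) + (-0.6543) + (7.3457) + (0.2346) + (-5.8765) + (12.9012) + (22.1235) = 62.8642
Denominator Σ(y_t−ȳ)² = 202.8889
r_2 = 62.8642 / 202.8889 = 0.310

0.310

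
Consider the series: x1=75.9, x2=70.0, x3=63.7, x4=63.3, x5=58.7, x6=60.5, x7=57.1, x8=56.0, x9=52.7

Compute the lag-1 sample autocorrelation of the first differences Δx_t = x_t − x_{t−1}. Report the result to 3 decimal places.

First differences Δx: -5.9, -6.3, -0.4, -4.6, 1.8, -3.4, -1.1, -3.3
Mean of differences = -2.9000
Numerator Σ(Δx_t−Δx̄)(Δx_{t+1}−Δx̄) = -14.5100
Denominator Σ(Δx_t−Δx̄)² = 55.4400
r_1(Δx) = -14.5100 / 55.4400 = -0.262

-0.262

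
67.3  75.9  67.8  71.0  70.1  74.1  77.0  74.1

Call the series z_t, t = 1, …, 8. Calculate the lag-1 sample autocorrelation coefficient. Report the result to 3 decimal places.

-0.132

Mean z̄ = (67.3 + 75.9 + 67.8 + 71.0 + 70.1 + 74.1 + 77.0 + 74.1)/8 = 72.1625
Σ(z_t−z̄)(z_{t+1}−z̄) = (-18.1736) + (-16.3048) + (5.0714) + (2.3977) + (-3.9961) + (9.3727) + (9.3727) = -12.2602
Denominator Σ(z_t−z̄)² = 93.1588
r_1 = -12.2602 / 93.1588 = -0.132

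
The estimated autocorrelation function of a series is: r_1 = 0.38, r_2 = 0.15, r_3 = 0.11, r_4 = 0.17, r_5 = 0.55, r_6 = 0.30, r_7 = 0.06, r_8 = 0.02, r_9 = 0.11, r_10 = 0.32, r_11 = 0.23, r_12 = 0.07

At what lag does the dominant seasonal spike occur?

The largest autocorrelation is r_5 = 0.55; the remaining lags stay at or below 0.38. The elevated value at lag 1 (0.38), dropping to 0.15 at lag 2, reflects decaying short-term dependence rather than seasonality.
The dominant spike at lag 5 indicates a seasonal period of 5.

5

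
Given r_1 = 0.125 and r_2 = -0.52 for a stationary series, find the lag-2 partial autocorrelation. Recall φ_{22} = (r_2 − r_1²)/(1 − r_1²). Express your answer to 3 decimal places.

-0.544

φ_{22} = (r_2 − r_1²) / (1 − r_1²)
r_1² = (0.125)² = 0.015625
Numerator = -0.52 − 0.0156 = -0.5356; denominator = 1 − 0.0156 = 0.9844
φ_{22} = -0.5356 / 0.9844 = -0.544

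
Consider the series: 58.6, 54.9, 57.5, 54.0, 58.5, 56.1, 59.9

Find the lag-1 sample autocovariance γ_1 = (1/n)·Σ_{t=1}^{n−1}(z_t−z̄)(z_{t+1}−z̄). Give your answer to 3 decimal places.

-2.013

Mean z̄ = (58.6 + 54.9 + 57.5 + 54.0 + 58.5 + 56.1 + 59.9)/7 = 57.0714
Deviations: 1.5286, -2.1714, 0.4286, -3.0714, 1.4286, -0.9714, 2.8286
Σ_{t=1}^{6}(z_t−z̄)(z_{t+1}−z̄) = -14.0894
γ_1 = -14.0894 / 7 = -2.013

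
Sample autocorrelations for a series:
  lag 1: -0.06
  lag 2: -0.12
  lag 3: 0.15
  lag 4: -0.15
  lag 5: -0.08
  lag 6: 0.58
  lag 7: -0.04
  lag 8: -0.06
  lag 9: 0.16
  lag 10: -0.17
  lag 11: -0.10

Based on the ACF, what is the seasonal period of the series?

6

The largest autocorrelation is r_6 = 0.58; the remaining lags stay at or below 0.16.
The dominant spike at lag 6 indicates a seasonal period of 6.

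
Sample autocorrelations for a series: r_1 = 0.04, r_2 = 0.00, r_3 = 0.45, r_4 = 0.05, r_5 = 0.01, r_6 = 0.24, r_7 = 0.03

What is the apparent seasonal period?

3

The largest autocorrelation is r_3 = 0.45, with a weaker echo at lag 6 (0.24); the remaining lags stay at or below 0.05.
The dominant spike at lag 3 indicates a seasonal period of 3.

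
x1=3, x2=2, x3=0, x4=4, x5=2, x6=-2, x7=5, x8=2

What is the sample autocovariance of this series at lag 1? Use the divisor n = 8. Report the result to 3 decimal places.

-2.000

Mean x̄ = (3 + 2 + 0 + 4 + 2 − 2 + 5 + 2)/8 = 2.0000
Σ_{t=1}^{7}(x_t−x̄)(x_{t+1}−x̄) = -16.0000
γ_1 = -16.0000 / 8 = -2.000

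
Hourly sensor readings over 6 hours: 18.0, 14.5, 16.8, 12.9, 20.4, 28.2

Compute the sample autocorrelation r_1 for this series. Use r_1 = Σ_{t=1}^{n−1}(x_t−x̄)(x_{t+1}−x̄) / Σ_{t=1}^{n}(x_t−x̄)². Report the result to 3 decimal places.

0.174

Mean x̄ = (18.0 + 14.5 + 16.8 + 12.9 + 20.4 + 28.2)/6 = 18.4667
Σ(x_t−x̄)(x_{t+1}−x̄) = (1.8511) + (6.6111) + (9.2778) + (-10.7622) + (18.8178) = 25.7956
Denominator Σ(x_t−x̄)² = 148.1933
r_1 = 25.7956 / 148.1933 = 0.174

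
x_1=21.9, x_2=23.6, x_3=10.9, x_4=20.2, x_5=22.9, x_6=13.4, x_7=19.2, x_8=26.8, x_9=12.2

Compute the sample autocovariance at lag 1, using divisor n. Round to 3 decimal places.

Mean x̄ = (21.9 + 23.6 + 10.9 + 20.2 + 22.9 + 13.4 + 19.2 + 26.8 + 12.2)/9 = 19.0111
Σ_{t=1}^{8}(x_t−x̄)(x_{t+1}−x̄) = -103.4446
γ_1 = -103.4446 / 9 = -11.494

-11.494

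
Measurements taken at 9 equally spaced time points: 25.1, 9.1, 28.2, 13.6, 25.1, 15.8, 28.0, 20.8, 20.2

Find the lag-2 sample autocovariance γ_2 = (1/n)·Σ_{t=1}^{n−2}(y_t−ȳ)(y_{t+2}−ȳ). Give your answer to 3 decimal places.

23.494

Mean ȳ = (25.1 + 9.1 + 28.2 + 13.6 + 25.1 + 15.8 + 28.0 + 20.8 + 20.2)/9 = 20.6556
Σ_{t=1}^{7}(y_t−ȳ)(y_{t+2}−ȳ) = 211.4460
γ_2 = 211.4460 / 9 = 23.494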